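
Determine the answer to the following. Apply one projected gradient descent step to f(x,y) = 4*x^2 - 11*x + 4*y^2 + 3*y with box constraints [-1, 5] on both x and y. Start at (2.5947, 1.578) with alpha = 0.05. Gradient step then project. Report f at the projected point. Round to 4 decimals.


Step 1: Compute gradient at (2.5947, 1.578).
grad_x = 2*4*2.5947 - 11 = 9.7576
grad_y = 2*4*1.578 + 3 = 15.624
Step 2: Gradient step.
x_raw = 2.5947 - 0.05*9.7576 = 2.1068
y_raw = 1.578 - 0.05*15.624 = 0.7968
Step 3: Project onto [-1, 5].
x_proj = clip(2.1068) = 2.1068
y_proj = clip(0.7968) = 0.7968
Step 4: Evaluate f.
f(2.1068, 0.7968) = -0.4903


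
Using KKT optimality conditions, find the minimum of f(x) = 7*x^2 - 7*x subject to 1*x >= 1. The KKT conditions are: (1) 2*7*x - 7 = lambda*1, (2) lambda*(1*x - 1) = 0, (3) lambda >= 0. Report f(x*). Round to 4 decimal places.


Step 1: Try lambda = 0 (constraint inactive).
x_unc = 7/(2*7) = 0.5
Check: 1*0.5 = 0.5 < 1 -- violated!
Step 2: Constraint must be active: 1*x = 1
x* = 1/1 = 1.0
lambda = (2*7*1.0 - 7)/1 = 7.0
Step 3: Compute optimal value.
f(x*) = 7*1.0^2 - 7*1.0 = 0.0


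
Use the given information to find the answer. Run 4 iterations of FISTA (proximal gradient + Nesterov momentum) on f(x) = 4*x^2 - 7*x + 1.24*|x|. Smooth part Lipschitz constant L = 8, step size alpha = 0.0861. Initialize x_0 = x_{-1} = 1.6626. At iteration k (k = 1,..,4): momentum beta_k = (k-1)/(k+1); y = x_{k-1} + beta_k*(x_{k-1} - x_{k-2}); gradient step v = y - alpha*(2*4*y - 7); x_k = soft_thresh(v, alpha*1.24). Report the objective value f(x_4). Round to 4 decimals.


FISTA on f(x) = 4*x^2 - 7*x + 1.24*|x|
L = 8, alpha = 0.0861
Iteration 1: beta = 0.0, y = 1.6626 + 0.0*(1.6626 - 1.6626) = 1.6626
  grad(y) = 6.3008, v = y - alpha*grad = 1.1201
  prox(v) = soft_thresh(1.1201, 0.1068) = 1.0133
Iteration 2: beta = 0.3333, y = 1.0133 + 0.3333*(1.0133 - 1.6626) = 0.7969
  grad(y) = -0.6247, v = y - alpha*grad = 0.8507
  prox(v) = soft_thresh(0.8507, 0.1068) = 0.7439
Iteration 3: beta = 0.5, y = 0.7439 + 0.5*(0.7439 - 1.0133) = 0.6092
  grad(y) = -2.1261, v = y - alpha*grad = 0.7923
  prox(v) = soft_thresh(0.7923, 0.1068) = 0.6855
Iteration 4: beta = 0.6, y = 0.6855 + 0.6*(0.6855 - 0.7439) = 0.6505
  grad(y) = -1.7961, v = y - alpha*grad = 0.8051
  prox(v) = soft_thresh(0.8051, 0.1068) = 0.6984
f(x_4) = 4*0.6984^2 - 7*0.6984 + 1.24*|0.6984| = -2.0717


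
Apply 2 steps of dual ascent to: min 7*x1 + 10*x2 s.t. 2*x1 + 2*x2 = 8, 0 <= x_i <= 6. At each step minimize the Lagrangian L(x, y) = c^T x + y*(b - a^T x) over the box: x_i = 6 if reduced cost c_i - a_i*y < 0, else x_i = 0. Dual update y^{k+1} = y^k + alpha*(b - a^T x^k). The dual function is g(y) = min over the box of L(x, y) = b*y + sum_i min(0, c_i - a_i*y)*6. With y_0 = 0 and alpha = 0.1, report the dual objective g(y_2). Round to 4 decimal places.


Dual ascent for LP: min 7*x1 + 10*x2, 2*x1 + 2*x2 = 8, 0 <= x_i <= 6
Step 1: y^k = 0.0, reduced costs: (7.0, 10.0)
  x^k = (0.0, 0.0), subgradient = b - a^T x = 8.0
  y^{k+1} = 0.0 + 0.1*8.0 = 0.8
Step 2: y^k = 0.8, reduced costs: (5.4, 8.4)
  x^k = (0.0, 0.0), subgradient = b - a^T x = 8.0
  y^{k+1} = 0.8 + 0.1*8.0 = 1.6
Dual objective at y_2 = 1.6: reduced costs (3.8, 6.8), box minimizer x = (0.0, 0.0)
g(y_2) = b*y + (c1 - a1*y)*x1 + (c2 - a2*y)*x2 = 8*1.6 + 3.8*0.0 + 6.8*0.0 = 12.8 + 0.0 + 0.0 = 12.8


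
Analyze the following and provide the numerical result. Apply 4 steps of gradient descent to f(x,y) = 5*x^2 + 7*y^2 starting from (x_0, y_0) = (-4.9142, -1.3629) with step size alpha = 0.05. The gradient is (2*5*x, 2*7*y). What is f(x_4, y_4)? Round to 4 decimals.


Gradient descent on f(x,y) = 5*x^2 + 7*y^2.
Starting point: (-4.9142, -1.3629), alpha = 0.05
Step 1: grad_x = 2*5*-4.9142 = -49.142, grad_y = 2*7*-1.3629 = -19.0806
  x_1 = -4.9142 - 0.05*-49.142 = -2.4571
  y_1 = -1.3629 - 0.05*-19.0806 = -0.4089
Step 2: grad_x = 2*5*-2.4571 = -24.571, grad_y = 2*7*-0.4089 = -5.7242
  x_2 = -2.4571 - 0.05*-24.571 = -1.2286
  y_2 = -0.4089 - 0.05*-5.7242 = -0.1227
Step 3: grad_x = 2*5*-1.2286 = -12.2855, grad_y = 2*7*-0.1227 = -1.7173
  x_3 = -1.2286 - 0.05*-12.2855 = -0.6143
  y_3 = -0.1227 - 0.05*-1.7173 = -0.0368
Step 4: grad_x = 2*5*-0.6143 = -6.1428, grad_y = 2*7*-0.0368 = -0.5152
  x_4 = -0.6143 - 0.05*-6.1428 = -0.3071
  y_4 = -0.0368 - 0.05*-0.5152 = -0.011
f(-0.3071, -0.011) = 5*(-0.3071)^2 + 7*(-0.011)^2 = 0.4725


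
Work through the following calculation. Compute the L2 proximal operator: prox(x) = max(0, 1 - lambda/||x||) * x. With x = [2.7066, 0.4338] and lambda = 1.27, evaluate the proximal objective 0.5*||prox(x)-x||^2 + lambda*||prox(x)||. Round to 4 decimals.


Step 1: Compute ||x||.
||x|| = 2.7411
Step 2: Compute scaling factor.
scale = max(0, 1 - 1.27/2.7411) = 0.5367
Step 3: prox(x) = [1.4526, 0.2328]
||prox(x)|| = 1.4711
Step 4: Proximal objective.
0.5*||prox-x||^2 = 0.8065
lambda*||prox|| = 1.8683
Total = 2.6748


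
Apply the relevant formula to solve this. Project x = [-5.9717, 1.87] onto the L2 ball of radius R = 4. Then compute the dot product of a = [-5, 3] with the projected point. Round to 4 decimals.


Step 1: Compute ||x|| (intermediates to 6 decimals).
||x|| = sqrt((-5.9717)^2 + 1.87^2) = 6.257643
Step 2: Project.
Since ||x|| > R, scale = R/||x|| = 4/6.257643 = 0.639218, proj(x) = scale * x
proj(x) = [-3.817218, 1.195338]
Step 3: Dot product.
a^T * proj(x) = -5*(-3.817218) + 3*1.195338 = 22.6721


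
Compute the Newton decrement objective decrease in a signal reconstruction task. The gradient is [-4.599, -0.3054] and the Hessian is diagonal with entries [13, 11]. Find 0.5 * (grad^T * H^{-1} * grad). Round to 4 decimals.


Step 1: H is diagonal, so H^(-1) * g = [-0.3538, -0.0278].
Step 2: g^T H^(-1) g = sum_i g_i^2 / H_ii
  = (-4.599)^2/13 + (-0.3054)^2/11
  = 1.627 + 0.0085 = 1.6355
Step 3: Objective decrease = 0.5 * g^T H^(-1) g = 0.8177


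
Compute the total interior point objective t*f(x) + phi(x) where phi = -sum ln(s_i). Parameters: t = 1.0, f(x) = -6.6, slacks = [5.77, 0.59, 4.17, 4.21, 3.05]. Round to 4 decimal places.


Step 1: Compute log-barrier.
ln values: [1.7527, -0.5276, 1.4279, 1.4375, 1.1151]
phi = -(1.7527 - 0.5276 + 1.4279 + 1.4375 + 1.1151) = -5.2056
Step 2: Compute augmented objective.
t*f(x) = 1.0*-6.6 = -6.6
Total = -6.6 - 5.2056 = -11.8056


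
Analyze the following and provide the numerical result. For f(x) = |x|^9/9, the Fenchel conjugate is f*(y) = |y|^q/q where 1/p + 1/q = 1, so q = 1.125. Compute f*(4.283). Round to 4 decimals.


The conjugate exponent q satisfies 1/p + 1/q = 1.
p = 9, so q = 9/(9 - 1) = 1.125
|y|^q = 4.283^1.125 = 5.1371
f*(4.283) = 5.1371 / 1.125 = 4.5663


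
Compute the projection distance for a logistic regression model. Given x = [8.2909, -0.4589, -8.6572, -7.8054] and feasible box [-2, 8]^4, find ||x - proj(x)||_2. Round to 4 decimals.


Project each component onto [-2, 8].
clip(8.2909) = 8.0, clip(-0.4589) = -0.4589, clip(-8.6572) = -2.0, clip(-7.8054) = -2.0
Projection = [8.0, -0.4589, -2.0, -2.0]
Squared diffs: [0.0846, 0.0, 44.3183, 33.7027]
Distance = sqrt(78.1056) = 8.8377


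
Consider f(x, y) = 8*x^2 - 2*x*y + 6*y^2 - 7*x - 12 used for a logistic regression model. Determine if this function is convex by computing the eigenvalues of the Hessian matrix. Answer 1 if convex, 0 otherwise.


The Hessian of f(x,y) = 8*x^2 - 2*x*y + 6*y^2 - 7*x - 12 is:
H = [[16, -2], [-2, 12]]
Trace = 16 + 12 = 28
Determinant = 16*12 - (-2)^2 = 188
Discriminant = (28)^2 - 4*188 = 32.0
Eigenvalues: lambda_1 = 11.1716, lambda_2 = 16.8284
The function is convex.

1


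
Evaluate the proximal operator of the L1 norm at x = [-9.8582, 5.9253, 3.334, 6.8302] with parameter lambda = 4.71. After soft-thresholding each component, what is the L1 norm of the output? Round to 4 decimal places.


Soft-thresholding with lambda = 4.71:
prox(-9.8582) = sign(-9.8582)*max(|-9.8582| - 4.71, 0) = -5.1482
prox(5.9253) = sign(5.9253)*max(|5.9253| - 4.71, 0) = 1.2153
prox(3.334) = sign(3.334)*max(|3.334| - 4.71, 0) = 0.0
prox(6.8302) = sign(6.8302)*max(|6.8302| - 4.71, 0) = 2.1202
prox(x) = [-5.1482, 1.2153, 0.0, 2.1202]
||prox(x)||_1 = 5.1482 + 1.2153 + 0.0 + 2.1202 = 8.4837


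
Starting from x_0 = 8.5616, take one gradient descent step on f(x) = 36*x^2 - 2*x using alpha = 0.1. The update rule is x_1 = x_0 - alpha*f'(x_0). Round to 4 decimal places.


We compute the gradient at x_0 and apply the update.
f'(x) = 72*x - 2
f'(8.5616) = 72*8.5616 - 2 = 614.4352
x_1 = 8.5616 - 0.1*614.4352 = -52.8819


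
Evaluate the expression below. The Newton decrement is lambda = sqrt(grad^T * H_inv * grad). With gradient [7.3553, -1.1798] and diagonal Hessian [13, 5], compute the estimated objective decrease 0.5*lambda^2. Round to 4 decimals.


Step 1: H is diagonal, so H^(-1) * g = [0.5658, -0.236].
Step 2: g^T H^(-1) g = sum_i g_i^2 / H_ii
  = (7.3553)^2/13 + (-1.1798)^2/5
  = 4.1616 + 0.2784 = 4.44
Step 3: Objective decrease = 0.5 * g^T H^(-1) g = 2.22


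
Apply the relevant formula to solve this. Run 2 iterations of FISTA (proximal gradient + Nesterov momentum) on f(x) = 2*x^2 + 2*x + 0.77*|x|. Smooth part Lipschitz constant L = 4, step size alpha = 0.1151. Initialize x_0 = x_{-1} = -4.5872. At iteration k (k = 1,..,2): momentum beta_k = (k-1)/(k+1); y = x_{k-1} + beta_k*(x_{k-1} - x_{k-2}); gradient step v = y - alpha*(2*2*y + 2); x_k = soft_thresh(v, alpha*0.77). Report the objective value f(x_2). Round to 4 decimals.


FISTA on f(x) = 2*x^2 + 2*x + 0.77*|x|
L = 4, alpha = 0.1151
Iteration 1: beta = 0.0, y = -4.5872 + 0.0*(-4.5872 + 4.5872) = -4.5872
  grad(y) = -16.3488, v = y - alpha*grad = -2.7055
  prox(v) = soft_thresh(-2.7055, 0.0886) = -2.6168
Iteration 2: beta = 0.3333, y = -2.6168 + 0.3333*(-2.6168 + 4.5872) = -1.96
  grad(y) = -5.8401, v = y - alpha*grad = -1.2878
  prox(v) = soft_thresh(-1.2878, 0.0886) = -1.1992
f(x_2) = 2*(-1.1992)^2 + 2*(-1.1992) + 0.77*|-1.1992| = 1.4012


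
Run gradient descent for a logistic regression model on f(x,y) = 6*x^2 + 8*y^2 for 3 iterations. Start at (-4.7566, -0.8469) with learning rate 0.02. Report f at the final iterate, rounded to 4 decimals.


Gradient descent on f(x,y) = 6*x^2 + 8*y^2.
Starting point: (-4.7566, -0.8469), alpha = 0.02
Step 1: grad_x = 2*6*-4.7566 = -57.0792, grad_y = 2*8*-0.8469 = -13.5504
  x_1 = -4.7566 - 0.02*-57.0792 = -3.615
  y_1 = -0.8469 - 0.02*-13.5504 = -0.5759
Step 2: grad_x = 2*6*-3.615 = -43.3802, grad_y = 2*8*-0.5759 = -9.2143
  x_2 = -3.615 - 0.02*-43.3802 = -2.7474
  y_2 = -0.5759 - 0.02*-9.2143 = -0.3916
Step 3: grad_x = 2*6*-2.7474 = -32.9689, grad_y = 2*8*-0.3916 = -6.2657
  x_3 = -2.7474 - 0.02*-32.9689 = -2.088
  y_3 = -0.3916 - 0.02*-6.2657 = -0.2663
f(-2.088, -0.2663) = 6*(-2.088)^2 + 8*(-0.2663)^2 = 26.7266


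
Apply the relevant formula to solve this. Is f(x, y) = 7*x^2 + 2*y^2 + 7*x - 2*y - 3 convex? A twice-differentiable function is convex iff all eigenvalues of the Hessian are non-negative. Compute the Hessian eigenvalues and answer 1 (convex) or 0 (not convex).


The Hessian of f(x,y) = 7*x^2 + 2*y^2 + 7*x - 2*y - 3 is:
H = [[14, 0], [0, 4]]
Trace = 14 + 4 = 18
Determinant = 14*4 - (0)^2 = 56
Discriminant = (18)^2 - 4*56 = 100.0
Eigenvalues: lambda_1 = 4.0, lambda_2 = 14.0
The function is convex.

1


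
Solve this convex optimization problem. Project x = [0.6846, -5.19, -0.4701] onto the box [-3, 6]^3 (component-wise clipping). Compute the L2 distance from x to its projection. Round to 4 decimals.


Project each component onto [-3, 6].
clip(0.6846) = 0.6846, clip(-5.19) = -3.0, clip(-0.4701) = -0.4701
Projection = [0.6846, -3.0, -0.4701]
Squared diffs: [0.0, 4.7961, 0.0]
Distance = sqrt(4.7961) = 2.19


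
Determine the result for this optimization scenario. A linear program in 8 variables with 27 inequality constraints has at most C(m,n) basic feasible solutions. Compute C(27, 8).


Each vertex corresponds to some choice of n active constraints out of m, so the number of vertices is at most C(m, n) = m! / (n!(m-n)!).
m = 27, n = 8
Numerator: 27 * 26 * 25 * 24 * 23 * 22 * 21 * 20
Denominator: 8! = 40320
C(27, 8) = 2220075


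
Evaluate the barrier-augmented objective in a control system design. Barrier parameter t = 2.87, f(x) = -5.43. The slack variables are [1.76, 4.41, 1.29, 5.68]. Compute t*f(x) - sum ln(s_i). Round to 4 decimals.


Step 1: Compute log-barrier.
ln values: [0.5653, 1.4839, 0.2546, 1.737]
phi = -(0.5653 + 1.4839 + 0.2546 + 1.737) = -4.0408
Step 2: Compute augmented objective.
t*f(x) = 2.87*-5.43 = -15.5841
Total = -15.5841 - 4.0408 = -19.6249


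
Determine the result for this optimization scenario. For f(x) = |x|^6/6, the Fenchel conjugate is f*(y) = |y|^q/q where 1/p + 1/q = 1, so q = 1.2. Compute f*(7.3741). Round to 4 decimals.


The conjugate exponent q satisfies 1/p + 1/q = 1.
p = 6, so q = 6/(6 - 1) = 1.2
|y|^q = 7.3741^1.2 = 10.9964
f*(7.3741) = 10.9964 / 1.2 = 9.1637


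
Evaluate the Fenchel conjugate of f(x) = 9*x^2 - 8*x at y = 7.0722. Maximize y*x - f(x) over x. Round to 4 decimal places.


f*(y) = sup_x {y*x - a*x^2 - b*x} = sup_x {(y-b)*x - a*x^2}
FOC: (y - b) - 2a*x = 0 => x* = (y - b)/(2a)
x* = (7.0722 + 8)/(2*9) = 0.8373
f*(7.0722) = (y-b)^2/(4a) = (7.0722 + 8)^2/(4*9)
= 227.1712/36 = 6.3103


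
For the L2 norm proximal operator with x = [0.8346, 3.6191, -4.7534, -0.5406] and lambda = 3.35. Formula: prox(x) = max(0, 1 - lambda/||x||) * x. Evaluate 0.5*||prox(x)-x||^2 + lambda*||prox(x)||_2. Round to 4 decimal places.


Step 1: Compute ||x||.
||x|| = 6.0565
Step 2: Compute scaling factor.
scale = max(0, 1 - 3.35/6.0565) = 0.4469
Step 3: prox(x) = [0.373, 1.6173, -2.1242, -0.2416]
||prox(x)|| = 2.7065
Step 4: Proximal objective.
0.5*||prox-x||^2 = 5.6113
lambda*||prox|| = 9.0668
Total = 14.6781


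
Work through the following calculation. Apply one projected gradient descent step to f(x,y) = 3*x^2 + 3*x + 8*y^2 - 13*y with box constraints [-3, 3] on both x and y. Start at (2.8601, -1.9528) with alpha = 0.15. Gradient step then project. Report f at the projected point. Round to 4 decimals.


Step 1: Compute gradient at (2.8601, -1.9528).
grad_x = 2*3*2.8601 + 3 = 20.1606
grad_y = 2*8*-1.9528 - 13 = -44.2448
Step 2: Gradient step.
x_raw = 2.8601 - 0.15*20.1606 = -0.164
y_raw = -1.9528 - 0.15*-44.2448 = 4.6839
Step 3: Project onto [-3, 3].
x_proj = clip(-0.164) = -0.164
y_proj = clip(4.6839) = 3.0
Step 4: Evaluate f.
f(-0.164, 3.0) = 32.5887


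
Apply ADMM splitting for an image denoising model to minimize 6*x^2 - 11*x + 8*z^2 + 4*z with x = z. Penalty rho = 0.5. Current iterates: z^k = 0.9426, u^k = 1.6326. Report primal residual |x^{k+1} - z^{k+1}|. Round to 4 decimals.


ADMM iteration with rho = 0.5, z^k = 0.9426, u^k = 1.6326
Step 1: x-update.
Minimize 6*x^2 - 11*x + (0.5/2)*(x - 0.9426 + 1.6326)^2
FOC: (2*6 + 0.5)*x = 11 + 0.5*(0.9426 - 1.6326)
x^{k+1} = 0.8524
Step 2: z-update.
Minimize 8*z^2 + 4*z + (0.5/2)*(0.8524 - z + 1.6326)^2
FOC: (2*8 + 0.5)*z = -4 + 0.5*(0.8524 + 1.6326)
z^{k+1} = -0.1671
Step 3: u-update.
u^{k+1} = 1.6326 + 0.8524 + 0.1671 = 2.6521
Step 4: Primal residual = |0.8524 + 0.1671| = 1.0195


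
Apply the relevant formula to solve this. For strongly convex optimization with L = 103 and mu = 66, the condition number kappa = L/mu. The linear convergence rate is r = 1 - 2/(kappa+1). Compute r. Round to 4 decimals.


Step 1: Compute the condition number.
kappa = L/mu = 103/66 = 1.5606
Step 2: Compute the convergence rate.
r = 1 - 2/(kappa + 1) = 1 - 2*mu/(L + mu) = (L - mu)/(L + mu) = 37/169 = 0.2189


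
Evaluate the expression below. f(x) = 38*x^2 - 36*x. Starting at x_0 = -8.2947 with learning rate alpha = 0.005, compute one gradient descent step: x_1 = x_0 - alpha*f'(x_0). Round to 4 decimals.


We compute the gradient at x_0 and apply the update.
f'(x) = 76*x - 36
f'(-8.2947) = 76*-8.2947 - 36 = -666.3972
x_1 = -8.2947 - 0.005*-666.3972 = -4.9627


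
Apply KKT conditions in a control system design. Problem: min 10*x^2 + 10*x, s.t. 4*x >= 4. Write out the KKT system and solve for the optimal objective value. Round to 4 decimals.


Step 1: Try lambda = 0 (constraint inactive).
x_unc = -10/(2*10) = -0.5
Check: 4*-0.5 = -2.0 < 4 -- violated!
Step 2: Constraint must be active: 4*x = 4
x* = 4/4 = 1.0
lambda = (2*10*1.0 + 10)/4 = 7.5
Step 3: Compute optimal value.
f(x*) = 10*1.0^2 + 10*1.0 = 20.0


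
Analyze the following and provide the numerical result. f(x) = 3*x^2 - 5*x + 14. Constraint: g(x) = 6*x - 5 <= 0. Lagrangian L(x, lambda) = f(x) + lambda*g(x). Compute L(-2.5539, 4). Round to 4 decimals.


Step 1: Evaluate f(x).
f(-2.5539) = 3*(-2.5539)^2 - 5*(-2.5539) + 14 = 46.3367
Step 2: Evaluate g(x).
g(-2.5539) = 6*-2.5539 - 5 = -20.3234
Step 3: Compute Lagrangian.
L = 46.3367 + 4*-20.3234 = -34.9569


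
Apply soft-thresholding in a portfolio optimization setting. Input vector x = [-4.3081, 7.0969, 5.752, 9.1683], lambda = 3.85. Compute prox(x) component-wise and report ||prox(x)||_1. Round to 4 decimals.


Soft-thresholding with lambda = 3.85:
prox(-4.3081) = sign(-4.3081)*max(|-4.3081| - 3.85, 0) = -0.4581
prox(7.0969) = sign(7.0969)*max(|7.0969| - 3.85, 0) = 3.2469
prox(5.752) = sign(5.752)*max(|5.752| - 3.85, 0) = 1.902
prox(9.1683) = sign(9.1683)*max(|9.1683| - 3.85, 0) = 5.3183
prox(x) = [-0.4581, 3.2469, 1.902, 5.3183]
||prox(x)||_1 = 0.4581 + 3.2469 + 1.902 + 5.3183 = 10.9253


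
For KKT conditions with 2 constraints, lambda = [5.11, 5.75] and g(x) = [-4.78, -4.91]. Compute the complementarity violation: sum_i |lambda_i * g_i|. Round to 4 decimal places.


KKT complementary slackness check:
lambda_1 * g_1 = 5.11 * -4.78 = -24.4258
lambda_2 * g_2 = 5.75 * -4.91 = -28.2325
Total violation = 24.4258 + 28.2325 = 52.6583


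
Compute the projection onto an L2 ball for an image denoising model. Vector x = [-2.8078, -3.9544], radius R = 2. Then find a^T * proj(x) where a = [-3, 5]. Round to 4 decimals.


Step 1: Compute ||x|| (intermediates to 6 decimals).
||x|| = sqrt((-2.8078)^2 + (-3.9544)^2) = 4.849847
Step 2: Project.
Since ||x|| > R, scale = R/||x|| = 2/4.849847 = 0.412384, proj(x) = scale * x
proj(x) = [-1.157892, -1.630731]
Step 3: Dot product.
a^T * proj(x) = -3*(-1.157892) + 5*(-1.630731) = -4.68


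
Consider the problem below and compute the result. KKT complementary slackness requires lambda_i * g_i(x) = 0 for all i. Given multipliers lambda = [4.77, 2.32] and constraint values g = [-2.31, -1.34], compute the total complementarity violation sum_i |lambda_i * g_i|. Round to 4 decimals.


KKT complementary slackness check:
lambda_1 * g_1 = 4.77 * -2.31 = -11.0187
lambda_2 * g_2 = 2.32 * -1.34 = -3.1088
Total violation = 11.0187 + 3.1088 = 14.1275


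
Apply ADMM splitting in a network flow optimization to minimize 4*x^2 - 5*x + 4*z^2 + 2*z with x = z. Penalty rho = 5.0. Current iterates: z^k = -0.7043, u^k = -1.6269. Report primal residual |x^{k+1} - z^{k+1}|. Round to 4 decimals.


ADMM iteration with rho = 5.0, z^k = -0.7043, u^k = -1.6269
Step 1: x-update.
Minimize 4*x^2 - 5*x + (5.0/2)*(x + 0.7043 - 1.6269)^2
FOC: (2*4 + 5.0)*x = 5 + 5.0*(-0.7043 + 1.6269)
x^{k+1} = 0.7395
Step 2: z-update.
Minimize 4*z^2 + 2*z + (5.0/2)*(0.7395 - z - 1.6269)^2
FOC: (2*4 + 5.0)*z = -2 + 5.0*(0.7395 - 1.6269)
z^{k+1} = -0.4952
Step 3: u-update.
u^{k+1} = -1.6269 + 0.7395 + 0.4952 = -0.3923
Step 4: Primal residual = |0.7395 + 0.4952| = 1.2346


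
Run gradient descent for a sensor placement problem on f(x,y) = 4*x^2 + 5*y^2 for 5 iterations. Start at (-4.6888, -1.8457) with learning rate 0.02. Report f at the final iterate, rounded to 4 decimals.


Gradient descent on f(x,y) = 4*x^2 + 5*y^2.
Starting point: (-4.6888, -1.8457), alpha = 0.02
Step 1: grad_x = 2*4*-4.6888 = -37.5104, grad_y = 2*5*-1.8457 = -18.457
  x_1 = -4.6888 - 0.02*-37.5104 = -3.9386
  y_1 = -1.8457 - 0.02*-18.457 = -1.4766
Step 2: grad_x = 2*4*-3.9386 = -31.5087, grad_y = 2*5*-1.4766 = -14.7656
  x_2 = -3.9386 - 0.02*-31.5087 = -3.3084
  y_2 = -1.4766 - 0.02*-14.7656 = -1.1812
Step 3: grad_x = 2*4*-3.3084 = -26.4673, grad_y = 2*5*-1.1812 = -11.8125
  x_3 = -3.3084 - 0.02*-26.4673 = -2.7791
  y_3 = -1.1812 - 0.02*-11.8125 = -0.945
Step 4: grad_x = 2*4*-2.7791 = -22.2326, grad_y = 2*5*-0.945 = -9.45
  x_4 = -2.7791 - 0.02*-22.2326 = -2.3344
  y_4 = -0.945 - 0.02*-9.45 = -0.756
Step 5: grad_x = 2*4*-2.3344 = -18.6754, grad_y = 2*5*-0.756 = -7.56
  x_5 = -2.3344 - 0.02*-18.6754 = -1.9609
  y_5 = -0.756 - 0.02*-7.56 = -0.6048
f(-1.9609, -0.6048) = 4*(-1.9609)^2 + 5*(-0.6048)^2 = 17.2096


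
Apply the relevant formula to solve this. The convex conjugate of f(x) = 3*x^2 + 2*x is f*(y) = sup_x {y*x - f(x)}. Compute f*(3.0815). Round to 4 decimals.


f*(y) = sup_x {y*x - a*x^2 - b*x} = sup_x {(y-b)*x - a*x^2}
FOC: (y - b) - 2a*x = 0 => x* = (y - b)/(2a)
x* = (3.0815 - 2)/(2*3) = 0.1803
f*(3.0815) = (y-b)^2/(4a) = (3.0815 - 2)^2/(4*3)
= 1.1696/12 = 0.0975


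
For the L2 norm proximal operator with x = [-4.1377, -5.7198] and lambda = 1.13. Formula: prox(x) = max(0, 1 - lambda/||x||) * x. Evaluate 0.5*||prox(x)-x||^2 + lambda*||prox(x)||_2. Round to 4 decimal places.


Step 1: Compute ||x||.
||x|| = 7.0595
Step 2: Compute scaling factor.
scale = max(0, 1 - 1.13/7.0595) = 0.8399
Step 3: prox(x) = [-3.4754, -4.8042]
||prox(x)|| = 5.9295
Step 4: Proximal objective.
0.5*||prox-x||^2 = 0.6385
lambda*||prox|| = 6.7003
Total = 7.3388


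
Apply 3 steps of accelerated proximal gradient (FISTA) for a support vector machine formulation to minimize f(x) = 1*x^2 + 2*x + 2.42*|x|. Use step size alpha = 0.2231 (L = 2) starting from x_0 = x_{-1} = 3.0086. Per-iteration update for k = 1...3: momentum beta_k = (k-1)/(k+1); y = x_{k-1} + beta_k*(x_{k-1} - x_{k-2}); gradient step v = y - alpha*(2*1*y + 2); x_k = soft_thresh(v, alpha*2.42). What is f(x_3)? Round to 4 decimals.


FISTA on f(x) = 1*x^2 + 2*x + 2.42*|x|
L = 2, alpha = 0.2231
Iteration 1: beta = 0.0, y = 3.0086 + 0.0*(3.0086 - 3.0086) = 3.0086
  grad(y) = 8.0172, v = y - alpha*grad = 1.22
  prox(v) = soft_thresh(1.22, 0.5399) = 0.6801
Iteration 2: beta = 0.3333, y = 0.6801 + 0.3333*(0.6801 - 3.0086) = -0.0961
  grad(y) = 1.8078, v = y - alpha*grad = -0.4994
  prox(v) = soft_thresh(-0.4994, 0.5399) = 0.0
Iteration 3: beta = 0.5, y = 0.0 + 0.5*(0.0 - 0.6801) = -0.34
  grad(y) = 1.3199, v = y - alpha*grad = -0.6345
  prox(v) = soft_thresh(-0.6345, 0.5399) = -0.0946
f(x_3) = 1*(-0.0946)^2 + 2*(-0.0946) + 2.42*|-0.0946| = 0.0487


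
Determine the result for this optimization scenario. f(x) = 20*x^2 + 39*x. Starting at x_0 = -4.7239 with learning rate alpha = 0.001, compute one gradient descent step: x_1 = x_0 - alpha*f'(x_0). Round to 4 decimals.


We compute the gradient at x_0 and apply the update.
f'(x) = 40*x + 39
f'(-4.7239) = 40*-4.7239 + 39 = -149.956
x_1 = -4.7239 - 0.001*-149.956 = -4.5739


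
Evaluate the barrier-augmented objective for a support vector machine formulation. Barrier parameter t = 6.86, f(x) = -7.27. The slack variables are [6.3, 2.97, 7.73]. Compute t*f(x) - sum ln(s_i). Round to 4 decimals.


Step 1: Compute log-barrier.
ln values: [1.8405, 1.0886, 2.0451]
phi = -(1.8405 + 1.0886 + 2.0451) = -4.9742
Step 2: Compute augmented objective.
t*f(x) = 6.86*-7.27 = -49.8722
Total = -49.8722 - 4.9742 = -54.8464


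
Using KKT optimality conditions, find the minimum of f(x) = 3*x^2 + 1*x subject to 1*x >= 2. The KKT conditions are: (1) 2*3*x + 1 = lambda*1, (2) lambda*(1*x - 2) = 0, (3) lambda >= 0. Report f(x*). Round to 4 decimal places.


Step 1: Try lambda = 0 (constraint inactive).
x_unc = -1/(2*3) = -0.1667
Check: 1*-0.1667 = -0.1667 < 2 -- violated!
Step 2: Constraint must be active: 1*x = 2
x* = 2/1 = 2.0
lambda = (2*3*2.0 + 1)/1 = 13.0
Step 3: Compute optimal value.
f(x*) = 3*2.0^2 + 1*2.0 = 14.0


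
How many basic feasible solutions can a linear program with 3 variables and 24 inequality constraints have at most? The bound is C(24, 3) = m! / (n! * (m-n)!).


Each vertex corresponds to some choice of n active constraints out of m, so the number of vertices is at most C(m, n) = m! / (n!(m-n)!).
m = 24, n = 3
Numerator: 24 * 23 * 22
Denominator: 3! = 6
C(24, 3) = 2024


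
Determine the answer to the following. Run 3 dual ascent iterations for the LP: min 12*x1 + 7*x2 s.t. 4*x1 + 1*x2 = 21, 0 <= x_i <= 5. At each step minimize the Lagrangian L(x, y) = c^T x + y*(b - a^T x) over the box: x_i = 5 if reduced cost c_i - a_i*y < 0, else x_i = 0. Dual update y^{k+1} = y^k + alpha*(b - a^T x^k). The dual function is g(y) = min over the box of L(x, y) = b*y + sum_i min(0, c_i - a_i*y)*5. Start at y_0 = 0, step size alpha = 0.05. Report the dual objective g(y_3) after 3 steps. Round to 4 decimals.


Dual ascent for LP: min 12*x1 + 7*x2, 4*x1 + 1*x2 = 21, 0 <= x_i <= 5
Step 1: y^k = 0.0, reduced costs: (12.0, 7.0)
  x^k = (0.0, 0.0), subgradient = b - a^T x = 21.0
  y^{k+1} = 0.0 + 0.05*21.0 = 1.05
Step 2: y^k = 1.05, reduced costs: (7.8, 5.95)
  x^k = (0.0, 0.0), subgradient = b - a^T x = 21.0
  y^{k+1} = 1.05 + 0.05*21.0 = 2.1
Step 3: y^k = 2.1, reduced costs: (3.6, 4.9)
  x^k = (0.0, 0.0), subgradient = b - a^T x = 21.0
  y^{k+1} = 2.1 + 0.05*21.0 = 3.15
Dual objective at y_3 = 3.15: reduced costs (-0.6, 3.85), box minimizer x = (5.0, 0.0)
g(y_3) = b*y + (c1 - a1*y)*x1 + (c2 - a2*y)*x2 = 21*3.15 + (-0.6)*5.0 + 3.85*0.0 = 66.15 - 3.0 + 0.0 = 63.15


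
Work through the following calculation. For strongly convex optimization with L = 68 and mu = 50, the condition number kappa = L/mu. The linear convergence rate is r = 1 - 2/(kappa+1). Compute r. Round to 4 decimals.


Step 1: Compute the condition number.
kappa = L/mu = 68/50 = 1.36
Step 2: Compute the convergence rate.
r = 1 - 2/(kappa + 1) = 1 - 2*mu/(L + mu) = (L - mu)/(L + mu) = 18/118 = 0.1525


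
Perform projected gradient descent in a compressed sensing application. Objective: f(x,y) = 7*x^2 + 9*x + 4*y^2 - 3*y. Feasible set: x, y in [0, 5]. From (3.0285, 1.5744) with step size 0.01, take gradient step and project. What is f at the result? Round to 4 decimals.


Step 1: Compute gradient at (3.0285, 1.5744).
grad_x = 2*7*3.0285 + 9 = 51.399
grad_y = 2*4*1.5744 - 3 = 9.5952
Step 2: Gradient step.
x_raw = 3.0285 - 0.01*51.399 = 2.5145
y_raw = 1.5744 - 0.01*9.5952 = 1.4784
Step 3: Project onto [0, 5].
x_proj = clip(2.5145) = 2.5145
y_proj = clip(1.4784) = 1.4784
Step 4: Evaluate f.
f(2.5145, 1.4784) = 71.1978


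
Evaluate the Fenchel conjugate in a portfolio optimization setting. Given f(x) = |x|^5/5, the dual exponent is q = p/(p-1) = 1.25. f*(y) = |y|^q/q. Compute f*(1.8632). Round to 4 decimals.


The conjugate exponent q satisfies 1/p + 1/q = 1.
p = 5, so q = 5/(5 - 1) = 1.25
|y|^q = 1.8632^1.25 = 2.1768
f*(1.8632) = 2.1768 / 1.25 = 1.7415


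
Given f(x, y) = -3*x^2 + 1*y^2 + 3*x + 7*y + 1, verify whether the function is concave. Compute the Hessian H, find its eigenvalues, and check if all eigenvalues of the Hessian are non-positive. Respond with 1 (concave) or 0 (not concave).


The Hessian of f(x,y) = -3*x^2 + 1*y^2 + 3*x + 7*y + 1 is:
H = [[-6, 0], [0, 2]]
Trace = -6 + 2 = -4
Determinant = -6*2 - (0)^2 = -12
Discriminant = (-4)^2 - 4*-12 = 64.0
Eigenvalues: lambda_1 = -6.0, lambda_2 = 2.0
The function is not concave.

0


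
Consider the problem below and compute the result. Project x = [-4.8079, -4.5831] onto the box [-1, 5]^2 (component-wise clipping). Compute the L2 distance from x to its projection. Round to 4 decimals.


Project each component onto [-1, 5].
clip(-4.8079) = -1.0, clip(-4.5831) = -1.0
Projection = [-1.0, -1.0]
Squared diffs: [14.5001, 12.8386]
Distance = sqrt(27.3387) = 5.2286


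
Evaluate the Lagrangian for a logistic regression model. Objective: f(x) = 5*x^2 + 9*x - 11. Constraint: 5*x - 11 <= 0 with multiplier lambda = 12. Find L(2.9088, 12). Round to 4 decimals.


Step 1: Evaluate f(x).
f(2.9088) = 5*2.9088^2 + 9*2.9088 - 11 = 57.4848
Step 2: Evaluate g(x).
g(2.9088) = 5*2.9088 - 11 = 3.544
Step 3: Compute Lagrangian.
L = 57.4848 + 12*3.544 = 100.0128


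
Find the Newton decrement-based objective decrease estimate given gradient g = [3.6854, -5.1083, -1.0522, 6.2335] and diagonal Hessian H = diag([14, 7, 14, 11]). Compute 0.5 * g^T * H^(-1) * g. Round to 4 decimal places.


Step 1: H is diagonal, so H^(-1) * g = [0.2632, -0.7298, -0.0752, 0.5667].
Step 2: g^T H^(-1) g = sum_i g_i^2 / H_ii
  = (3.6854)^2/14 + (-5.1083)^2/7 + (-1.0522)^2/14 + (6.2335)^2/11
  = 0.9702 + 3.7278 + 0.0791 + 3.5324 = 8.3095
Step 3: Objective decrease = 0.5 * g^T H^(-1) g = 4.1547


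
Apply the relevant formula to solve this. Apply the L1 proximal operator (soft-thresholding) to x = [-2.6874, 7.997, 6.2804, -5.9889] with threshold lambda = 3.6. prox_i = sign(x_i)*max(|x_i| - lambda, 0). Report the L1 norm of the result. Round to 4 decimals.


Soft-thresholding with lambda = 3.6:
prox(-2.6874) = sign(-2.6874)*max(|-2.6874| - 3.6, 0) = 0.0
prox(7.997) = sign(7.997)*max(|7.997| - 3.6, 0) = 4.397
prox(6.2804) = sign(6.2804)*max(|6.2804| - 3.6, 0) = 2.6804
prox(-5.9889) = sign(-5.9889)*max(|-5.9889| - 3.6, 0) = -2.3889
prox(x) = [0.0, 4.397, 2.6804, -2.3889]
||prox(x)||_1 = 0.0 + 4.397 + 2.6804 + 2.3889 = 9.4663


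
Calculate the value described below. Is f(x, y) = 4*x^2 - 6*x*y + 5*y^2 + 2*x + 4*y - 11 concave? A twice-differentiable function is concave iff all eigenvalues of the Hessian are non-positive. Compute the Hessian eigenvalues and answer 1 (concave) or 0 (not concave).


The Hessian of f(x,y) = 4*x^2 - 6*x*y + 5*y^2 + 2*x + 4*y - 11 is:
H = [[8, -6], [-6, 10]]
Trace = 8 + 10 = 18
Determinant = 8*10 - (-6)^2 = 44
Discriminant = (18)^2 - 4*44 = 148.0
Eigenvalues: lambda_1 = 2.9172, lambda_2 = 15.0828
The function is not concave.

0


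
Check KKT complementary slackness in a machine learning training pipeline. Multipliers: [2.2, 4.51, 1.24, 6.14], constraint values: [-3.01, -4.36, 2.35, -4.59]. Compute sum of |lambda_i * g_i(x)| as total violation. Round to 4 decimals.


KKT complementary slackness check:
lambda_1 * g_1 = 2.2 * -3.01 = -6.622
lambda_2 * g_2 = 4.51 * -4.36 = -19.6636
lambda_3 * g_3 = 1.24 * 2.35 = 2.914
lambda_4 * g_4 = 6.14 * -4.59 = -28.1826
Total violation = 6.622 + 19.6636 + 2.914 + 28.1826 = 57.3822


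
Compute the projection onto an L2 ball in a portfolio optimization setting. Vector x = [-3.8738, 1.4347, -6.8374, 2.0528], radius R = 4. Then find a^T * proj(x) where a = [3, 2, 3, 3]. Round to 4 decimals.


Step 1: Compute ||x|| (intermediates to 6 decimals).
||x|| = sqrt((-3.8738)^2 + 1.4347^2 + (-6.8374)^2 + 2.0528^2) = 8.247952
Step 2: Project.
Since ||x|| > R, scale = R/||x|| = 4/8.247952 = 0.484969, proj(x) = scale * x
proj(x) = [-1.878673, 0.695785, -3.315927, 0.995544]
Step 3: Dot product.
a^T * proj(x) = 3*(-1.878673) + 2*0.695785 + 3*(-3.315927) + 3*0.995544 = -11.2056


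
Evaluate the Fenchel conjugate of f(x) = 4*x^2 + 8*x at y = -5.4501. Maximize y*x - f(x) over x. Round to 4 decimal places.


f*(y) = sup_x {y*x - a*x^2 - b*x} = sup_x {(y-b)*x - a*x^2}
FOC: (y - b) - 2a*x = 0 => x* = (y - b)/(2a)
x* = (-5.4501 - 8)/(2*4) = -1.6813
f*(-5.4501) = (y-b)^2/(4a) = (-5.4501 - 8)^2/(4*4)
= 180.9052/16 = 11.3066


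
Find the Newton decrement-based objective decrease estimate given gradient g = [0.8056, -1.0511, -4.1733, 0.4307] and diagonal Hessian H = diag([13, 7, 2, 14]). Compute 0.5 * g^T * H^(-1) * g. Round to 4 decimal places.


Step 1: H is diagonal, so H^(-1) * g = [0.062, -0.1502, -2.0867, 0.0308].
Step 2: g^T H^(-1) g = sum_i g_i^2 / H_ii
  = (0.8056)^2/13 + (-1.0511)^2/7 + (-4.1733)^2/2 + (0.4307)^2/14
  = 0.0499 + 0.1578 + 8.7082 + 0.0133 = 8.9292
Step 3: Objective decrease = 0.5 * g^T H^(-1) g = 4.4646


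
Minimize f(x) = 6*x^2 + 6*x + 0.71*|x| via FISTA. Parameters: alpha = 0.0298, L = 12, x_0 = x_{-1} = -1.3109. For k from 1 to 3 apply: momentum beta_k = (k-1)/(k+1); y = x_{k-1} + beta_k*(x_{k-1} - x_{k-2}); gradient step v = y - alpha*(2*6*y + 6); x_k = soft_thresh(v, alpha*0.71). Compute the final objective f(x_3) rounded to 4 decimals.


FISTA on f(x) = 6*x^2 + 6*x + 0.71*|x|
L = 12, alpha = 0.0298
Iteration 1: beta = 0.0, y = -1.3109 + 0.0*(-1.3109 + 1.3109) = -1.3109
  grad(y) = -9.7308, v = y - alpha*grad = -1.0209
  prox(v) = soft_thresh(-1.0209, 0.0212) = -0.9998
Iteration 2: beta = 0.3333, y = -0.9998 + 0.3333*(-0.9998 + 1.3109) = -0.8961
  grad(y) = -4.7526, v = y - alpha*grad = -0.7544
  prox(v) = soft_thresh(-0.7544, 0.0212) = -0.7333
Iteration 3: beta = 0.5, y = -0.7333 + 0.5*(-0.7333 + 0.9998) = -0.6
  grad(y) = -1.2002, v = y - alpha*grad = -0.5643
  prox(v) = soft_thresh(-0.5643, 0.0212) = -0.5431
f(x_3) = 6*(-0.5431)^2 + 6*(-0.5431) + 0.71*|-0.5431| = -1.1033


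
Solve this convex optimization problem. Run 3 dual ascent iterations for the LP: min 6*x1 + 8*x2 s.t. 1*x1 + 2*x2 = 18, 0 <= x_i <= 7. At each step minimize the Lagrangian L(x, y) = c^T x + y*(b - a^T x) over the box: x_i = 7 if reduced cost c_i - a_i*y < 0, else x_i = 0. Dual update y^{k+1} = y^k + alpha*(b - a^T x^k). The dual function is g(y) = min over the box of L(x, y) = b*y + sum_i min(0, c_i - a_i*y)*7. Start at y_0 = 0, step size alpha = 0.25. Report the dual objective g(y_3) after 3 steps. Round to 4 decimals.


Dual ascent for LP: min 6*x1 + 8*x2, 1*x1 + 2*x2 = 18, 0 <= x_i <= 7
Step 1: y^k = 0.0, reduced costs: (6.0, 8.0)
  x^k = (0.0, 0.0), subgradient = b - a^T x = 18.0
  y^{k+1} = 0.0 + 0.25*18.0 = 4.5
Step 2: y^k = 4.5, reduced costs: (1.5, -1.0)
  x^k = (0.0, 7.0), subgradient = b - a^T x = 4.0
  y^{k+1} = 4.5 + 0.25*4.0 = 5.5
Step 3: y^k = 5.5, reduced costs: (0.5, -3.0)
  x^k = (0.0, 7.0), subgradient = b - a^T x = 4.0
  y^{k+1} = 5.5 + 0.25*4.0 = 6.5
Dual objective at y_3 = 6.5: reduced costs (-0.5, -5.0), box minimizer x = (7.0, 7.0)
g(y_3) = b*y + (c1 - a1*y)*x1 + (c2 - a2*y)*x2 = 18*6.5 + (-0.5)*7.0 + (-5.0)*7.0 = 117.0 - 3.5 - 35.0 = 78.5


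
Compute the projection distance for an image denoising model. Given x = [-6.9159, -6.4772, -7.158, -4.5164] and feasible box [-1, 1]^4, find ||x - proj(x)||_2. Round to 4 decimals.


Project each component onto [-1, 1].
clip(-6.9159) = -1.0, clip(-6.4772) = -1.0, clip(-7.158) = -1.0, clip(-4.5164) = -1.0
Projection = [-1.0, -1.0, -1.0, -1.0]
Squared diffs: [34.9979, 29.9997, 37.921, 12.3651]
Distance = sqrt(115.2837) = 10.737


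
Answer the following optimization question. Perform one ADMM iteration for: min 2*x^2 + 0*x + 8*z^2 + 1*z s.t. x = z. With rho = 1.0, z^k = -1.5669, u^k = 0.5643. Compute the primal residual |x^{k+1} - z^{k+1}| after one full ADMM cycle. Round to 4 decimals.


ADMM iteration with rho = 1.0, z^k = -1.5669, u^k = 0.5643
Step 1: x-update.
Minimize 2*x^2 + 0*x + (1.0/2)*(x + 1.5669 + 0.5643)^2
FOC: (2*2 + 1.0)*x = 0 + 1.0*(-1.5669 - 0.5643)
x^{k+1} = -0.4262
Step 2: z-update.
Minimize 8*z^2 + 1*z + (1.0/2)*(-0.4262 - z + 0.5643)^2
FOC: (2*8 + 1.0)*z = -1 + 1.0*(-0.4262 + 0.5643)
z^{k+1} = -0.0507
Step 3: u-update.
u^{k+1} = 0.5643 - 0.4262 + 0.0507 = 0.1888
Step 4: Primal residual = |-0.4262 + 0.0507| = 0.3755


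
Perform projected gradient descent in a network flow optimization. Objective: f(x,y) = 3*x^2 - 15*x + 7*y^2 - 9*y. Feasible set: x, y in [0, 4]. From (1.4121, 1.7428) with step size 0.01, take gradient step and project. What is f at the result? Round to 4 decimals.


Step 1: Compute gradient at (1.4121, 1.7428).
grad_x = 2*3*1.4121 - 15 = -6.5274
grad_y = 2*7*1.7428 - 9 = 15.3992
Step 2: Gradient step.
x_raw = 1.4121 - 0.01*-6.5274 = 1.4774
y_raw = 1.7428 - 0.01*15.3992 = 1.5888
Step 3: Project onto [0, 4].
x_proj = clip(1.4774) = 1.4774
y_proj = clip(1.5888) = 1.5888
Step 4: Evaluate f.
f(1.4774, 1.5888) = -12.2418


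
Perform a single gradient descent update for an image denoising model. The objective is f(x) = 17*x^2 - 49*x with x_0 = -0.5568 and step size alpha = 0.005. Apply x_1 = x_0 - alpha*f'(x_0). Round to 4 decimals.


We compute the gradient at x_0 and apply the update.
f'(x) = 34*x - 49
f'(-0.5568) = 34*-0.5568 - 49 = -67.9312
x_1 = -0.5568 - 0.005*-67.9312 = -0.2171


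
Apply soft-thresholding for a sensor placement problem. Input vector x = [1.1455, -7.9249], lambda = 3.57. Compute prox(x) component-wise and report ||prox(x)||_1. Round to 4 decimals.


Soft-thresholding with lambda = 3.57:
prox(1.1455) = sign(1.1455)*max(|1.1455| - 3.57, 0) = 0.0
prox(-7.9249) = sign(-7.9249)*max(|-7.9249| - 3.57, 0) = -4.3549
prox(x) = [0.0, -4.3549]
||prox(x)||_1 = 0.0 + 4.3549 = 4.3549


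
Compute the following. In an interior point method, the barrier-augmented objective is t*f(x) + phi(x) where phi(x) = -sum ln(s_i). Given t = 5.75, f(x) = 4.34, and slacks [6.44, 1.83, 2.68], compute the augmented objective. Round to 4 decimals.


Step 1: Compute log-barrier.
ln values: [1.8625, 0.6043, 0.9858]
phi = -(1.8625 + 0.6043 + 0.9858) = -3.4527
Step 2: Compute augmented objective.
t*f(x) = 5.75*4.34 = 24.955
Total = 24.955 - 3.4527 = 21.5023


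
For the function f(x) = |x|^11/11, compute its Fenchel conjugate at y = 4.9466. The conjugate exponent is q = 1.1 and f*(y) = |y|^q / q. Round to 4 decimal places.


The conjugate exponent q satisfies 1/p + 1/q = 1.
p = 11, so q = 11/(11 - 1) = 1.1
|y|^q = 4.9466^1.1 = 5.8041
f*(4.9466) = 5.8041 / 1.1 = 5.2765


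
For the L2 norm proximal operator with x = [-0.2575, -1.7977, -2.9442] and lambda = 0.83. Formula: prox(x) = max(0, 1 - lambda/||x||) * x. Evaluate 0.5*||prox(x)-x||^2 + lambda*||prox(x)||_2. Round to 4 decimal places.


Step 1: Compute ||x||.
||x|| = 3.4592
Step 2: Compute scaling factor.
scale = max(0, 1 - 0.83/3.4592) = 0.7601
Step 3: prox(x) = [-0.1957, -1.3664, -2.2378]
||prox(x)|| = 2.6292
Step 4: Proximal objective.
0.5*||prox-x||^2 = 0.3445
lambda*||prox|| = 2.1822
Total = 2.5267


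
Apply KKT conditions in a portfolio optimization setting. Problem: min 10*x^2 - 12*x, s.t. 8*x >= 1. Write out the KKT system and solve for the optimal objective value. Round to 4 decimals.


Step 1: Try lambda = 0 (constraint inactive).
Stationarity: 2*10*x - 12 = 0
x* = 12/(2*10) = 0.6
Check constraint: 8*0.6 = 4.8 >= 1 -- satisfied.
Step 2: Compute optimal value.
f(x*) = 10*0.6^2 - 12*0.6 = -3.6


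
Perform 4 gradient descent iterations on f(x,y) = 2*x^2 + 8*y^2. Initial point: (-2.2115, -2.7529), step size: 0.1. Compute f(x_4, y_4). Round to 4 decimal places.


Gradient descent on f(x,y) = 2*x^2 + 8*y^2.
Starting point: (-2.2115, -2.7529), alpha = 0.1
Step 1: grad_x = 2*2*-2.2115 = -8.846, grad_y = 2*8*-2.7529 = -44.0464
  x_1 = -2.2115 - 0.1*-8.846 = -1.3269
  y_1 = -2.7529 - 0.1*-44.0464 = 1.6517
Step 2: grad_x = 2*2*-1.3269 = -5.3076, grad_y = 2*8*1.6517 = 26.4278
  x_2 = -1.3269 - 0.1*-5.3076 = -0.7961
  y_2 = 1.6517 - 0.1*26.4278 = -0.991
Step 3: grad_x = 2*2*-0.7961 = -3.1846, grad_y = 2*8*-0.991 = -15.8567
  x_3 = -0.7961 - 0.1*-3.1846 = -0.4777
  y_3 = -0.991 - 0.1*-15.8567 = 0.5946
Step 4: grad_x = 2*2*-0.4777 = -1.9107, grad_y = 2*8*0.5946 = 9.514
  x_4 = -0.4777 - 0.1*-1.9107 = -0.2866
  y_4 = 0.5946 - 0.1*9.514 = -0.3568
f(-0.2866, -0.3568) = 2*(-0.2866)^2 + 8*(-0.3568)^2 = 1.1826


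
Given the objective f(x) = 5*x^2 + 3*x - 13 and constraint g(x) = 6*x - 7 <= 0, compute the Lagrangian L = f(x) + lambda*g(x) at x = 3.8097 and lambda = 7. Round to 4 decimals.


Step 1: Evaluate f(x).
f(3.8097) = 5*3.8097^2 + 3*3.8097 - 13 = 70.9982
Step 2: Evaluate g(x).
g(3.8097) = 6*3.8097 - 7 = 15.8582
Step 3: Compute Lagrangian.
L = 70.9982 + 7*15.8582 = 182.0056


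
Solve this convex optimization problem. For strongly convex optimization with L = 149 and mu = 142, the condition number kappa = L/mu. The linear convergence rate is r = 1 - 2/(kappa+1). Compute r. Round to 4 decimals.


Step 1: Compute the condition number.
kappa = L/mu = 149/142 = 1.0493
Step 2: Compute the convergence rate.
r = 1 - 2/(kappa + 1) = 1 - 2*mu/(L + mu) = (L - mu)/(L + mu) = 7/291 = 0.0241


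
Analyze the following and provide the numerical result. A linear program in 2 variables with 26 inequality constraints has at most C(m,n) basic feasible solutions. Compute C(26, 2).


Each vertex corresponds to some choice of n active constraints out of m, so the number of vertices is at most C(m, n) = m! / (n!(m-n)!).
m = 26, n = 2
Numerator: 26 * 25
Denominator: 2! = 2
C(26, 2) = 325
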